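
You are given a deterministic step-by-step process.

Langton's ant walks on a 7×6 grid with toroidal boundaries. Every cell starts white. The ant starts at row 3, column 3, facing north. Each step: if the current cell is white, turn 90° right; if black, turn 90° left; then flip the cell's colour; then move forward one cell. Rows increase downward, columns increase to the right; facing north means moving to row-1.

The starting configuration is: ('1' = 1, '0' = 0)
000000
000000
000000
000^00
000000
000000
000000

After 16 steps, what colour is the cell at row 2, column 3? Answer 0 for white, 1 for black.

1

[0] 000000
000000
000000
000^00
000000
000000
000000
[1] 000000
000000
000000
0001>0
000000
000000
000000
[2] 000000
000000
000000
000110
0000v0
000000
000000
[3] 000000
000000
000000
000110
000<10
000000
000000
[4] 000000
000000
000000
000^10
000110
000000
000000
[5] 000000
000000
000000
00<010
000110
000000
000000
[6] 000000
000000
00^000
001010
000110
000000
000000
[7] 000000
000000
001>00
001010
000110
000000
000000
[8] 000000
000000
001100
001v10
000110
000000
000000
[9] 000000
000000
001100
00<110
000110
000000
000000
[10] 000000
000000
001100
000110
00v110
000000
000000
[11] 000000
000000
001100
000110
0<1110
000000
000000
[12] 000000
000000
001100
0^0110
011110
000000
000000
[13] 000000
000000
001100
01>110
011110
000000
000000
[14] 000000
000000
001100
011110
01v110
000000
000000
[15] 000000
000000
001100
011110
010>10
000000
000000
[16] 000000
000000
001100
011^10
010010
000000
000000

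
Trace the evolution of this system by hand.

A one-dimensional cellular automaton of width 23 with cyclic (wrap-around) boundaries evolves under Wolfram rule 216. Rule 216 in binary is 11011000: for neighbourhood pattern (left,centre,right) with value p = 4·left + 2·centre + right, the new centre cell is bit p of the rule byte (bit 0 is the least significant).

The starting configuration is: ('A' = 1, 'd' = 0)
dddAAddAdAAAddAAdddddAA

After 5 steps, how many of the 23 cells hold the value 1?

0) dddAAddAdAAAddAAdddddAA
1) AddAAAdddAAAAdAAAddddAA
2) AAdAAAAddAAAAdAAAAdddAA
3) AAdAAAAAdAAAAdAAAAAddAA
4) AAdAAAAAdAAAAdAAAAAAdAA
5) AAdAAAAAdAAAAdAAAAAAdAA

19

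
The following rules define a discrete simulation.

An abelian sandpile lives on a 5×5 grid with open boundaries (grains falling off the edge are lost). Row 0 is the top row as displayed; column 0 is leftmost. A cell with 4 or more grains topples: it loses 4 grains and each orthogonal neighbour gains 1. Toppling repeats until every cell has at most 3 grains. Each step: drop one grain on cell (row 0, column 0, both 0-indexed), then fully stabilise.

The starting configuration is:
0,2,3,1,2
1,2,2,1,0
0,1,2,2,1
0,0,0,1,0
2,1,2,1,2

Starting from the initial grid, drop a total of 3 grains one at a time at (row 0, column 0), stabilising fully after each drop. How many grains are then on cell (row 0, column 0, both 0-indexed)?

3

step 0: 0,2,3,1,2
1,2,2,1,0
0,1,2,2,1
0,0,0,1,0
2,1,2,1,2
step 1: 1,2,3,1,2
1,2,2,1,0
0,1,2,2,1
0,0,0,1,0
2,1,2,1,2
step 2: 2,2,3,1,2
1,2,2,1,0
0,1,2,2,1
0,0,0,1,0
2,1,2,1,2
step 3: 3,2,3,1,2
1,2,2,1,0
0,1,2,2,1
0,0,0,1,0
2,1,2,1,2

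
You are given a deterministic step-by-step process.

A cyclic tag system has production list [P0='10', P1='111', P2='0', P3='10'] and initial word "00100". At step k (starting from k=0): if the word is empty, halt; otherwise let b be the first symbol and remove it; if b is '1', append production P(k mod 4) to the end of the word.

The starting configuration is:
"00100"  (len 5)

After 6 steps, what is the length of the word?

0

t=0: "00100"  (len 5)
t=1: "0100"  (len 4)
t=2: "100"  (len 3)
t=3: "000"  (len 3)
t=4: "00"  (len 2)
t=5: "0"  (len 1)
t=6: (halted — word empty)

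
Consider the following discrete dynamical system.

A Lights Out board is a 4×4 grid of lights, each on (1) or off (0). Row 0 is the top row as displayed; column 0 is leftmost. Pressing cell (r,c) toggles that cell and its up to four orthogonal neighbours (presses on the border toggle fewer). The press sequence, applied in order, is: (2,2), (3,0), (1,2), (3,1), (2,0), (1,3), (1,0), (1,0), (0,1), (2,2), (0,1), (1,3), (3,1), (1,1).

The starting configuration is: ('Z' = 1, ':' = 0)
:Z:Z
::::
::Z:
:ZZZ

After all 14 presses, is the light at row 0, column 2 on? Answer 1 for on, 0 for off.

1

[0] :Z:Z
::::
::Z:
:ZZZ
[1] :Z:Z
::Z:
:Z:Z
:Z:Z
[2] :Z:Z
::Z:
ZZ:Z
Z::Z
[3] :ZZZ
:Z:Z
ZZZZ
Z::Z
[4] :ZZZ
:Z:Z
Z:ZZ
:ZZZ
[5] :ZZZ
ZZ:Z
:ZZZ
ZZZZ
[6] :ZZ:
ZZZ:
:ZZ:
ZZZZ
[7] ZZZ:
::Z:
ZZZ:
ZZZZ
[8] :ZZ:
ZZZ:
:ZZ:
ZZZZ
[9] Z:::
Z:Z:
:ZZ:
ZZZZ
[10] Z:::
Z:::
:::Z
ZZ:Z
[11] :ZZ:
ZZ::
:::Z
ZZ:Z
[12] :ZZZ
ZZZZ
::::
ZZ:Z
[13] :ZZZ
ZZZZ
:Z::
::ZZ
[14] ::ZZ
:::Z
::::
::ZZ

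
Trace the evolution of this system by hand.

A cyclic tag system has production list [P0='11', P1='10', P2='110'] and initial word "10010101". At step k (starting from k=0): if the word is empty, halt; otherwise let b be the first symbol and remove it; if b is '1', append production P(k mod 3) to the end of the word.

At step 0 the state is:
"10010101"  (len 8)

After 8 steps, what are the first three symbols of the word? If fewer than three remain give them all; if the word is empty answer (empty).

step 0: "10010101"  (len 8)
step 1: "001010111"  (len 9)
step 2: "01010111"  (len 8)
step 3: "1010111"  (len 7)
step 4: "01011111"  (len 8)
step 5: "1011111"  (len 7)
step 6: "011111110"  (len 9)
step 7: "11111110"  (len 8)
step 8: "111111010"  (len 9)

111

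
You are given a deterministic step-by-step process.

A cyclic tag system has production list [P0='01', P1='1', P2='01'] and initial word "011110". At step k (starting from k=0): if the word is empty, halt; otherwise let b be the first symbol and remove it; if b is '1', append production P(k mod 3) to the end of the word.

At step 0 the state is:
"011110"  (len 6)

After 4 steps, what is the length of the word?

t=0: "011110"  (len 6)
t=1: "11110"  (len 5)
t=2: "11101"  (len 5)
t=3: "110101"  (len 6)
t=4: "1010101"  (len 7)

7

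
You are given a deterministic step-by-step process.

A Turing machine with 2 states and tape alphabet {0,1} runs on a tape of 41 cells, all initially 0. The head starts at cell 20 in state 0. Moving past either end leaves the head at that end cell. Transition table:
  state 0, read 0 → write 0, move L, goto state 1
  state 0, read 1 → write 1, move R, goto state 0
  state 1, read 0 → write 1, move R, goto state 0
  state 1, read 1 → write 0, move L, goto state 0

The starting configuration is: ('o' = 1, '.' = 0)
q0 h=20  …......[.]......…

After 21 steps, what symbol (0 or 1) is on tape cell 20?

step 0: q0 h=20  …......[.]......…
step 1: q1 h=19  …......[.]......…
step 2: q0 h=20  ….....o[.]......…
step 3: q1 h=19  …......[o]......…
step 4: q0 h=18  …......[.]......…
step 5: q1 h=17  …......[.]......…
step 6: q0 h=18  ….....o[.]......…
step 7: q1 h=17  …......[o]......…
step 8: q0 h=16  …......[.]......…
step 9: q1 h=15  …......[.]......…
step 10: q0 h=16  ….....o[.]......…
step 11: q1 h=15  …......[o]......…
step 12: q0 h=14  …......[.]......…
step 13: q1 h=13  …......[.]......…
step 14: q0 h=14  ….....o[.]......…
step 15: q1 h=13  …......[o]......…
step 16: q0 h=12  …......[.]......…
step 17: q1 h=11  …......[.]......…
step 18: q0 h=12  ….....o[.]......…
step 19: q1 h=11  …......[o]......…
step 20: q0 h=10  …......[.]......…
step 21: q1 h= 9  …......[.]......…

0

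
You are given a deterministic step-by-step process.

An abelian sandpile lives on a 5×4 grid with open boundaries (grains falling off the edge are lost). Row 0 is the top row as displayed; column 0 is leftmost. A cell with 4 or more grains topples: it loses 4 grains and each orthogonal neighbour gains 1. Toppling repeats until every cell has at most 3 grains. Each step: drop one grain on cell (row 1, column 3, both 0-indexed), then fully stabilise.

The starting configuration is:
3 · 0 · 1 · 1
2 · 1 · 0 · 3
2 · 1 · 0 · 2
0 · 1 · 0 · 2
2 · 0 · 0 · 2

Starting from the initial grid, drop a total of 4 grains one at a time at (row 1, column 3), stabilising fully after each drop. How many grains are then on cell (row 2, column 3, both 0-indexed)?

3

step 0: 3 · 0 · 1 · 1
2 · 1 · 0 · 3
2 · 1 · 0 · 2
0 · 1 · 0 · 2
2 · 0 · 0 · 2
step 1: 3 · 0 · 1 · 2
2 · 1 · 1 · 0
2 · 1 · 0 · 3
0 · 1 · 0 · 2
2 · 0 · 0 · 2
step 2: 3 · 0 · 1 · 2
2 · 1 · 1 · 1
2 · 1 · 0 · 3
0 · 1 · 0 · 2
2 · 0 · 0 · 2
step 3: 3 · 0 · 1 · 2
2 · 1 · 1 · 2
2 · 1 · 0 · 3
0 · 1 · 0 · 2
2 · 0 · 0 · 2
step 4: 3 · 0 · 1 · 2
2 · 1 · 1 · 3
2 · 1 · 0 · 3
0 · 1 · 0 · 2
2 · 0 · 0 · 2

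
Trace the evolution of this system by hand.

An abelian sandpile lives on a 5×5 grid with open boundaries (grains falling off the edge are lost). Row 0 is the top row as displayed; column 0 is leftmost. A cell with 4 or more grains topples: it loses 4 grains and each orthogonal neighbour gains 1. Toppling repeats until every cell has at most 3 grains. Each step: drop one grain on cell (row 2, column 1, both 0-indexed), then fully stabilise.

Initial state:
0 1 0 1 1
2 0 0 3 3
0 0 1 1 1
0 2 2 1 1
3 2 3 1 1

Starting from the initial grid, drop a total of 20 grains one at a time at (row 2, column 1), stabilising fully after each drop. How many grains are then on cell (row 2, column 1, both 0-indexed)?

3

step 0: 0 1 0 1 1
2 0 0 3 3
0 0 1 1 1
0 2 2 1 1
3 2 3 1 1
step 1: 0 1 0 1 1
2 0 0 3 3
0 1 1 1 1
0 2 2 1 1
3 2 3 1 1
step 2: 0 1 0 1 1
2 0 0 3 3
0 2 1 1 1
0 2 2 1 1
3 2 3 1 1
step 3: 0 1 0 1 1
2 0 0 3 3
0 3 1 1 1
0 2 2 1 1
3 2 3 1 1
step 4: 0 1 0 1 1
2 1 0 3 3
1 0 2 1 1
0 3 2 1 1
3 2 3 1 1
step 5: 0 1 0 1 1
2 1 0 3 3
1 1 2 1 1
0 3 2 1 1
3 2 3 1 1
step 6: 0 1 0 1 1
2 1 0 3 3
1 2 2 1 1
0 3 2 1 1
3 2 3 1 1
step 7: 0 1 0 1 1
2 1 0 3 3
1 3 2 1 1
0 3 2 1 1
3 2 3 1 1
step 8: 0 1 0 1 1
2 2 0 3 3
2 1 3 1 1
1 0 3 1 1
3 3 3 1 1
step 9: 0 1 0 1 1
2 2 0 3 3
2 2 3 1 1
1 0 3 1 1
3 3 3 1 1
step 10: 0 1 0 1 1
2 2 0 3 3
2 3 3 1 1
1 0 3 1 1
3 3 3 1 1
step 11: 0 1 0 1 1
2 3 1 3 3
3 1 1 2 1
2 3 1 2 1
0 1 1 2 1
step 12: 0 1 0 1 1
2 3 1 3 3
3 2 1 2 1
2 3 1 2 1
0 1 1 2 1
step 13: 0 1 0 1 1
2 3 1 3 3
3 3 1 2 1
2 3 1 2 1
0 1 1 2 1
step 14: 1 2 0 1 1
0 1 2 3 3
2 3 2 2 1
0 1 2 2 1
1 2 1 2 1
step 15: 1 2 0 1 1
0 2 2 3 3
3 0 3 2 1
0 2 2 2 1
1 2 1 2 1
step 16: 1 2 0 1 1
0 2 2 3 3
3 1 3 2 1
0 2 2 2 1
1 2 1 2 1
step 17: 1 2 0 1 1
0 2 2 3 3
3 2 3 2 1
0 2 2 2 1
1 2 1 2 1
step 18: 1 2 0 1 1
0 2 2 3 3
3 3 3 2 1
0 2 2 2 1
1 2 1 2 1
step 19: 1 2 0 1 1
1 3 3 3 3
0 2 0 3 1
1 3 3 2 1
1 2 1 2 1
step 20: 1 2 0 1 1
1 3 3 3 3
0 3 0 3 1
1 3 3 2 1
1 2 1 2 1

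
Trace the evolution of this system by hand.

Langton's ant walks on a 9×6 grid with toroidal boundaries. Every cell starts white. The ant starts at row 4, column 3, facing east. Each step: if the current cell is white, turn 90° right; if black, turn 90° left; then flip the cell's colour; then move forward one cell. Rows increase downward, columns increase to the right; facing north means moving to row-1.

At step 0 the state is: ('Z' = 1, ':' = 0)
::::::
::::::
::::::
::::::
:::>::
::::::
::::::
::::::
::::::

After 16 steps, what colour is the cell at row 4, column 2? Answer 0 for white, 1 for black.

0

k=0  ::::::
::::::
::::::
::::::
:::>::
::::::
::::::
::::::
::::::
k=1  ::::::
::::::
::::::
::::::
:::Z::
:::v::
::::::
::::::
::::::
k=2  ::::::
::::::
::::::
::::::
:::Z::
::<Z::
::::::
::::::
::::::
k=3  ::::::
::::::
::::::
::::::
::^Z::
::ZZ::
::::::
::::::
::::::
k=4  ::::::
::::::
::::::
::::::
::Z>::
::ZZ::
::::::
::::::
::::::
k=5  ::::::
::::::
::::::
:::^::
::Z:::
::ZZ::
::::::
::::::
::::::
k=6  ::::::
::::::
::::::
:::Z>:
::Z:::
::ZZ::
::::::
::::::
::::::
k=7  ::::::
::::::
::::::
:::ZZ:
::Z:v:
::ZZ::
::::::
::::::
::::::
k=8  ::::::
::::::
::::::
:::ZZ:
::Z<Z:
::ZZ::
::::::
::::::
::::::
k=9  ::::::
::::::
::::::
:::^Z:
::ZZZ:
::ZZ::
::::::
::::::
::::::
k=10  ::::::
::::::
::::::
::<:Z:
::ZZZ:
::ZZ::
::::::
::::::
::::::
k=11  ::::::
::::::
::^:::
::Z:Z:
::ZZZ:
::ZZ::
::::::
::::::
::::::
k=12  ::::::
::::::
::Z>::
::Z:Z:
::ZZZ:
::ZZ::
::::::
::::::
::::::
k=13  ::::::
::::::
::ZZ::
::ZvZ:
::ZZZ:
::ZZ::
::::::
::::::
::::::
k=14  ::::::
::::::
::ZZ::
::<ZZ:
::ZZZ:
::ZZ::
::::::
::::::
::::::
k=15  ::::::
::::::
::ZZ::
:::ZZ:
::vZZ:
::ZZ::
::::::
::::::
::::::
k=16  ::::::
::::::
::ZZ::
:::ZZ:
:::>Z:
::ZZ::
::::::
::::::
::::::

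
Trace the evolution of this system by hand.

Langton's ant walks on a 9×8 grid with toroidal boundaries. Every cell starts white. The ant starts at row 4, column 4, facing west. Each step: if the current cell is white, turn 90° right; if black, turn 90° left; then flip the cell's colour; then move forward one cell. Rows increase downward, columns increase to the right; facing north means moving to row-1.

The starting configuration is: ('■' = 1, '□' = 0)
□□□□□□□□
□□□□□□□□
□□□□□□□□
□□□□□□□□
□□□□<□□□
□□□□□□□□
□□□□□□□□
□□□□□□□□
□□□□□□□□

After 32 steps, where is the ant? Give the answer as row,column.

6,6

[0] □□□□□□□□
□□□□□□□□
□□□□□□□□
□□□□□□□□
□□□□<□□□
□□□□□□□□
□□□□□□□□
□□□□□□□□
□□□□□□□□
[1] □□□□□□□□
□□□□□□□□
□□□□□□□□
□□□□^□□□
□□□□■□□□
□□□□□□□□
□□□□□□□□
□□□□□□□□
□□□□□□□□
[2] □□□□□□□□
□□□□□□□□
□□□□□□□□
□□□□■>□□
□□□□■□□□
□□□□□□□□
□□□□□□□□
□□□□□□□□
□□□□□□□□
[3] □□□□□□□□
□□□□□□□□
□□□□□□□□
□□□□■■□□
□□□□■v□□
□□□□□□□□
□□□□□□□□
□□□□□□□□
□□□□□□□□
[4] □□□□□□□□
□□□□□□□□
□□□□□□□□
□□□□■■□□
□□□□<■□□
□□□□□□□□
□□□□□□□□
□□□□□□□□
□□□□□□□□
[5] □□□□□□□□
□□□□□□□□
□□□□□□□□
□□□□■■□□
□□□□□■□□
□□□□v□□□
□□□□□□□□
□□□□□□□□
□□□□□□□□
[6] □□□□□□□□
□□□□□□□□
□□□□□□□□
□□□□■■□□
□□□□□■□□
□□□<■□□□
□□□□□□□□
□□□□□□□□
□□□□□□□□
[7] □□□□□□□□
□□□□□□□□
□□□□□□□□
□□□□■■□□
□□□^□■□□
□□□■■□□□
□□□□□□□□
□□□□□□□□
□□□□□□□□
[8] □□□□□□□□
□□□□□□□□
□□□□□□□□
□□□□■■□□
□□□■>■□□
□□□■■□□□
□□□□□□□□
□□□□□□□□
□□□□□□□□
[9] □□□□□□□□
□□□□□□□□
□□□□□□□□
□□□□■■□□
□□□■■■□□
□□□■v□□□
□□□□□□□□
□□□□□□□□
□□□□□□□□
[10] □□□□□□□□
□□□□□□□□
□□□□□□□□
□□□□■■□□
□□□■■■□□
□□□■□>□□
□□□□□□□□
□□□□□□□□
□□□□□□□□
[11] □□□□□□□□
□□□□□□□□
□□□□□□□□
□□□□■■□□
□□□■■■□□
□□□■□■□□
□□□□□v□□
□□□□□□□□
□□□□□□□□
[12] □□□□□□□□
□□□□□□□□
□□□□□□□□
□□□□■■□□
□□□■■■□□
□□□■□■□□
□□□□<■□□
□□□□□□□□
□□□□□□□□
[13] □□□□□□□□
□□□□□□□□
□□□□□□□□
□□□□■■□□
□□□■■■□□
□□□■^■□□
□□□□■■□□
□□□□□□□□
□□□□□□□□
[14] □□□□□□□□
□□□□□□□□
□□□□□□□□
□□□□■■□□
□□□■■■□□
□□□■■>□□
□□□□■■□□
□□□□□□□□
□□□□□□□□
[15] □□□□□□□□
□□□□□□□□
□□□□□□□□
□□□□■■□□
□□□■■^□□
□□□■■□□□
□□□□■■□□
□□□□□□□□
□□□□□□□□
[16] □□□□□□□□
□□□□□□□□
□□□□□□□□
□□□□■■□□
□□□■<□□□
□□□■■□□□
□□□□■■□□
□□□□□□□□
□□□□□□□□
[17] □□□□□□□□
□□□□□□□□
□□□□□□□□
□□□□■■□□
□□□■□□□□
□□□■v□□□
□□□□■■□□
□□□□□□□□
□□□□□□□□
[18] □□□□□□□□
□□□□□□□□
□□□□□□□□
□□□□■■□□
□□□■□□□□
□□□■□>□□
□□□□■■□□
□□□□□□□□
□□□□□□□□
[19] □□□□□□□□
□□□□□□□□
□□□□□□□□
□□□□■■□□
□□□■□□□□
□□□■□■□□
□□□□■v□□
□□□□□□□□
□□□□□□□□
[20] □□□□□□□□
□□□□□□□□
□□□□□□□□
□□□□■■□□
□□□■□□□□
□□□■□■□□
□□□□■□>□
□□□□□□□□
□□□□□□□□
[21] □□□□□□□□
□□□□□□□□
□□□□□□□□
□□□□■■□□
□□□■□□□□
□□□■□■□□
□□□□■□■□
□□□□□□v□
□□□□□□□□
[22] □□□□□□□□
□□□□□□□□
□□□□□□□□
□□□□■■□□
□□□■□□□□
□□□■□■□□
□□□□■□■□
□□□□□<■□
□□□□□□□□
[23] □□□□□□□□
□□□□□□□□
□□□□□□□□
□□□□■■□□
□□□■□□□□
□□□■□■□□
□□□□■^■□
□□□□□■■□
□□□□□□□□
[24] □□□□□□□□
□□□□□□□□
□□□□□□□□
□□□□■■□□
□□□■□□□□
□□□■□■□□
□□□□■■>□
□□□□□■■□
□□□□□□□□
[25] □□□□□□□□
□□□□□□□□
□□□□□□□□
□□□□■■□□
□□□■□□□□
□□□■□■^□
□□□□■■□□
□□□□□■■□
□□□□□□□□
[26] □□□□□□□□
□□□□□□□□
□□□□□□□□
□□□□■■□□
□□□■□□□□
□□□■□■■>
□□□□■■□□
□□□□□■■□
□□□□□□□□
[27] □□□□□□□□
□□□□□□□□
□□□□□□□□
□□□□■■□□
□□□■□□□□
□□□■□■■■
□□□□■■□v
□□□□□■■□
□□□□□□□□
[28] □□□□□□□□
□□□□□□□□
□□□□□□□□
□□□□■■□□
□□□■□□□□
□□□■□■■■
□□□□■■<■
□□□□□■■□
□□□□□□□□
[29] □□□□□□□□
□□□□□□□□
□□□□□□□□
□□□□■■□□
□□□■□□□□
□□□■□■^■
□□□□■■■■
□□□□□■■□
□□□□□□□□
[30] □□□□□□□□
□□□□□□□□
□□□□□□□□
□□□□■■□□
□□□■□□□□
□□□■□<□■
□□□□■■■■
□□□□□■■□
□□□□□□□□
[31] □□□□□□□□
□□□□□□□□
□□□□□□□□
□□□□■■□□
□□□■□□□□
□□□■□□□■
□□□□■v■■
□□□□□■■□
□□□□□□□□
[32] □□□□□□□□
□□□□□□□□
□□□□□□□□
□□□□■■□□
□□□■□□□□
□□□■□□□■
□□□□■□>■
□□□□□■■□
□□□□□□□□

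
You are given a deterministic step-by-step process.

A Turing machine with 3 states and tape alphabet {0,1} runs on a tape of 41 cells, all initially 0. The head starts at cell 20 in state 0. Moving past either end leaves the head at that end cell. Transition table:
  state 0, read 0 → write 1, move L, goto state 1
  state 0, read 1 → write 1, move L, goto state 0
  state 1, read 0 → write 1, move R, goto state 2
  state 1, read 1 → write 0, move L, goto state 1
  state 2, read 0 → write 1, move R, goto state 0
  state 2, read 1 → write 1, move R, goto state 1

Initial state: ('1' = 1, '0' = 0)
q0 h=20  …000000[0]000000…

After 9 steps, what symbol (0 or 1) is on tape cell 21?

0

0) q0 h=20  …000000[0]000000…
1) q1 h=19  …000000[0]100000…
2) q2 h=20  …000001[1]000000…
3) q1 h=21  …000011[0]000000…
4) q2 h=22  …000111[0]000000…
5) q0 h=23  …001111[0]000000…
6) q1 h=22  …000111[1]100000…
7) q1 h=21  …000011[1]010000…
8) q1 h=20  …000001[1]001000…
9) q1 h=19  …000000[1]000100…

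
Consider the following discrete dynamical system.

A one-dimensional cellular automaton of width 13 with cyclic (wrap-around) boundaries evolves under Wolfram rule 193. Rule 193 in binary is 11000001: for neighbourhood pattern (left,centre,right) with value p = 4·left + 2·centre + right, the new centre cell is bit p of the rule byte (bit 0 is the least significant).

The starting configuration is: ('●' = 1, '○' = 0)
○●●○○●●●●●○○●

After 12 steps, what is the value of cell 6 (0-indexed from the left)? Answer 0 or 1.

1

[0] ○●●○○●●●●●○○●
[1] ○○●○○○●●●●○○○
[2] ●○○○●○○●●●○●●
[3] ●○●○○○○○●●○○●
[4] ●○○○●●●○○●○○○
[5] ○○●○○●●○○○○●○
[6] ●○○○○○●○●●○○○
[7] ○○●●●○○○○●○●○
[8] ●○○●●○●●○○○○○
[9] ○○○○●○○●○●●●○
[10] ●●●○○○○○○○●●○
[11] ○●●○●●●●●○○●○
[12] ○○●○○●●●●○○○○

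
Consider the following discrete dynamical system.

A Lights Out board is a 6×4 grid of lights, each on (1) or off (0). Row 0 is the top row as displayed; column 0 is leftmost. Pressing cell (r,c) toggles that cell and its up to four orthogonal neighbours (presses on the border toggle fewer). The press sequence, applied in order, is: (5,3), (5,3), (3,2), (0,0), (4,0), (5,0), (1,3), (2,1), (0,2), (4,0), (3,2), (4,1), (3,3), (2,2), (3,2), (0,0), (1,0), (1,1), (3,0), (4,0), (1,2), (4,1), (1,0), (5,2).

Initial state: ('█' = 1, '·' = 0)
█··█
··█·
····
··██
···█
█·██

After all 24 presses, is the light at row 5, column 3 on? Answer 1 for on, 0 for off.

0

k=0  █··█
··█·
····
··██
···█
█·██
k=1  █··█
··█·
····
··██
····
█···
k=2  █··█
··█·
····
··██
···█
█·██
k=3  █··█
··█·
··█·
·█··
··██
█·██
k=4  ·█·█
█·█·
··█·
·█··
··██
█·██
k=5  ·█·█
█·█·
··█·
██··
████
··██
k=6  ·█·█
█·█·
··█·
██··
·███
████
k=7  ·█··
█··█
··██
██··
·███
████
k=8  ·█··
██·█
██·█
█···
·███
████
k=9  ··██
████
██·█
█···
·███
████
k=10  ··██
████
██·█
····
█·██
·███
k=11  ··██
████
████
·███
█··█
·███
k=12  ··██
████
████
··██
·███
··██
k=13  ··██
████
███·
····
·██·
··██
k=14  ··██
██·█
█··█
··█·
·██·
··██
k=15  ··██
██·█
█·██
·█·█
·█··
··██
k=16  ████
·█·█
█·██
·█·█
·█··
··██
k=17  ·███
█··█
··██
·█·█
·█··
··██
k=18  ··██
·███
·███
·█·█
·█··
··██
k=19  ··██
·███
████
█··█
██··
··██
k=20  ··██
·███
████
···█
····
█·██
k=21  ···█
····
██·█
···█
····
█·██
k=22  ···█
····
██·█
·█·█
███·
████
k=23  █··█
██··
·█·█
·█·█
███·
████
k=24  █··█
██··
·█·█
·█·█
██··
█···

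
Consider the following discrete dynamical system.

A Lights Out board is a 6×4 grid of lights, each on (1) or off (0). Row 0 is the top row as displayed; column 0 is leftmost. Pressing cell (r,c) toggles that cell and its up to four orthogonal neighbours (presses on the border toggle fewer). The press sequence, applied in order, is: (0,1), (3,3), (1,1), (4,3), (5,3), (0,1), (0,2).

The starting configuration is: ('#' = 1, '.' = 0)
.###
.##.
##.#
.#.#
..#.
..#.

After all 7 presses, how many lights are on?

gen 0: .###
.##.
##.#
.#.#
..#.
..#.
gen 1: #..#
..#.
##.#
.#.#
..#.
..#.
gen 2: #..#
..#.
##..
.##.
..##
..#.
gen 3: ##.#
##..
#...
.##.
..##
..#.
gen 4: ##.#
##..
#...
.###
....
..##
gen 5: ##.#
##..
#...
.###
...#
....
gen 6: ..##
#...
#...
.###
...#
....
gen 7: .#..
#.#.
#...
.###
...#
....

8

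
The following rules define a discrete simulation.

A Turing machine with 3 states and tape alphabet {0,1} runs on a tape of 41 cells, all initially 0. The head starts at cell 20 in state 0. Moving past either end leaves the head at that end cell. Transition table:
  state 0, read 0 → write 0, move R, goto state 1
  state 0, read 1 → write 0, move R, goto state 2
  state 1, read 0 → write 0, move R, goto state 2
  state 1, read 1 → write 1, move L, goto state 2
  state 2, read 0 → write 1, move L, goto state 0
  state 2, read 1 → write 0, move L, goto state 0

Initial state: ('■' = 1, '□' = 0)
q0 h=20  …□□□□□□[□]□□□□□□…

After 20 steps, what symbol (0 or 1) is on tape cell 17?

1

step 0: q0 h=20  …□□□□□□[□]□□□□□□…
step 1: q1 h=21  …□□□□□□[□]□□□□□□…
step 2: q2 h=22  …□□□□□□[□]□□□□□□…
step 3: q0 h=21  …□□□□□□[□]■□□□□□…
step 4: q1 h=22  …□□□□□□[■]□□□□□□…
step 5: q2 h=21  …□□□□□□[□]■□□□□□…
step 6: q0 h=20  …□□□□□□[□]■■□□□□…
step 7: q1 h=21  …□□□□□□[■]■□□□□□…
step 8: q2 h=20  …□□□□□□[□]■■□□□□…
step 9: q0 h=19  …□□□□□□[□]■■■□□□…
step 10: q1 h=20  …□□□□□□[■]■■□□□□…
step 11: q2 h=19  …□□□□□□[□]■■■□□□…
step 12: q0 h=18  …□□□□□□[□]■■■■□□…
step 13: q1 h=19  …□□□□□□[■]■■■□□□…
step 14: q2 h=18  …□□□□□□[□]■■■■□□…
step 15: q0 h=17  …□□□□□□[□]■■■■■□…
step 16: q1 h=18  …□□□□□□[■]■■■■□□…
step 17: q2 h=17  …□□□□□□[□]■■■■■□…
step 18: q0 h=16  …□□□□□□[□]■■■■■■…
step 19: q1 h=17  …□□□□□□[■]■■■■■□…
step 20: q2 h=16  …□□□□□□[□]■■■■■■…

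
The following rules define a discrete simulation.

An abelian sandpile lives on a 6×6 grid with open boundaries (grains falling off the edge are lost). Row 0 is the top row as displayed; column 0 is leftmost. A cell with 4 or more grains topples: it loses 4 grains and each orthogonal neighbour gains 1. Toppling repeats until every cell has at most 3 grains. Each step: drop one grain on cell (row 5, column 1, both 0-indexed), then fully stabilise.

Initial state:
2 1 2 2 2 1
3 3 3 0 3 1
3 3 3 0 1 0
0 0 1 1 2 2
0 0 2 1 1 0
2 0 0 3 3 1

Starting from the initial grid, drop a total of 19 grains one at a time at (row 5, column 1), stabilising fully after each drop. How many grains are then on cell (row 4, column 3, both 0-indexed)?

t=0: 2 1 2 2 2 1
3 3 3 0 3 1
3 3 3 0 1 0
0 0 1 1 2 2
0 0 2 1 1 0
2 0 0 3 3 1
t=1: 2 1 2 2 2 1
3 3 3 0 3 1
3 3 3 0 1 0
0 0 1 1 2 2
0 0 2 1 1 0
2 1 0 3 3 1
t=2: 2 1 2 2 2 1
3 3 3 0 3 1
3 3 3 0 1 0
0 0 1 1 2 2
0 0 2 1 1 0
2 2 0 3 3 1
t=3: 2 1 2 2 2 1
3 3 3 0 3 1
3 3 3 0 1 0
0 0 1 1 2 2
0 0 2 1 1 0
2 3 0 3 3 1
t=4: 2 1 2 2 2 1
3 3 3 0 3 1
3 3 3 0 1 0
0 0 1 1 2 2
0 1 2 1 1 0
3 0 1 3 3 1
t=5: 2 1 2 2 2 1
3 3 3 0 3 1
3 3 3 0 1 0
0 0 1 1 2 2
0 1 2 1 1 0
3 1 1 3 3 1
t=6: 2 1 2 2 2 1
3 3 3 0 3 1
3 3 3 0 1 0
0 0 1 1 2 2
0 1 2 1 1 0
3 2 1 3 3 1
t=7: 2 1 2 2 2 1
3 3 3 0 3 1
3 3 3 0 1 0
0 0 1 1 2 2
0 1 2 1 1 0
3 3 1 3 3 1
t=8: 2 1 2 2 2 1
3 3 3 0 3 1
3 3 3 0 1 0
0 0 1 1 2 2
1 2 2 1 1 0
0 1 2 3 3 1
t=9: 2 1 2 2 2 1
3 3 3 0 3 1
3 3 3 0 1 0
0 0 1 1 2 2
1 2 2 1 1 0
0 2 2 3 3 1
t=10: 2 1 2 2 2 1
3 3 3 0 3 1
3 3 3 0 1 0
0 0 1 1 2 2
1 2 2 1 1 0
0 3 2 3 3 1
t=11: 2 1 2 2 2 1
3 3 3 0 3 1
3 3 3 0 1 0
0 0 1 1 2 2
1 3 2 1 1 0
1 0 3 3 3 1
t=12: 2 1 2 2 2 1
3 3 3 0 3 1
3 3 3 0 1 0
0 0 1 1 2 2
1 3 2 1 1 0
1 1 3 3 3 1
t=13: 2 1 2 2 2 1
3 3 3 0 3 1
3 3 3 0 1 0
0 0 1 1 2 2
1 3 2 1 1 0
1 2 3 3 3 1
t=14: 2 1 2 2 2 1
3 3 3 0 3 1
3 3 3 0 1 0
0 0 1 1 2 2
1 3 2 1 1 0
1 3 3 3 3 1
t=15: 2 1 2 2 2 1
3 3 3 0 3 1
3 3 3 0 1 0
0 1 2 1 2 2
2 1 0 3 2 0
2 2 2 1 0 2
t=16: 2 1 2 2 2 1
3 3 3 0 3 1
3 3 3 0 1 0
0 1 2 1 2 2
2 1 0 3 2 0
2 3 2 1 0 2
t=17: 2 1 2 2 2 1
3 3 3 0 3 1
3 3 3 0 1 0
0 1 2 1 2 2
2 2 0 3 2 0
3 0 3 1 0 2
t=18: 2 1 2 2 2 1
3 3 3 0 3 1
3 3 3 0 1 0
0 1 2 1 2 2
2 2 0 3 2 0
3 1 3 1 0 2
t=19: 2 1 2 2 2 1
3 3 3 0 3 1
3 3 3 0 1 0
0 1 2 1 2 2
2 2 0 3 2 0
3 2 3 1 0 2

3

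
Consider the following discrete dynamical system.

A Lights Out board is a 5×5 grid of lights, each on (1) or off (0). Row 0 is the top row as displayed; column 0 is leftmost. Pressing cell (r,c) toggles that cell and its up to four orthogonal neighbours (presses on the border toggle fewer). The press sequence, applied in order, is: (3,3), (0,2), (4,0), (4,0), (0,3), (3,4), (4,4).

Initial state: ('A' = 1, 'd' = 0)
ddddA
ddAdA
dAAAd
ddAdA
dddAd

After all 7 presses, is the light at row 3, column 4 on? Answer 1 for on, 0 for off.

0

k=0  ddddA
ddAdA
dAAAd
ddAdA
dddAd
k=1  ddddA
ddAdA
dAAdd
dddAd
ddddd
k=2  dAAAA
ddddA
dAAdd
dddAd
ddddd
k=3  dAAAA
ddddA
dAAdd
AddAd
AAddd
k=4  dAAAA
ddddA
dAAdd
dddAd
ddddd
k=5  dAddd
dddAA
dAAdd
dddAd
ddddd
k=6  dAddd
dddAA
dAAdA
ddddA
ddddA
k=7  dAddd
dddAA
dAAdA
ddddd
dddAd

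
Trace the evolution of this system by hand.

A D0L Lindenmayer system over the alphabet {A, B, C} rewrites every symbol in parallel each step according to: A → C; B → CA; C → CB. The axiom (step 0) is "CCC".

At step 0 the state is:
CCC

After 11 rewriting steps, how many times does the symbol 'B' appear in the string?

k=0  CCC
k=1  CBCBCB
k=2  CBCACBCACBCA
k=3  CBCACBCCBCACBCCBCACBC
k=4  CBCACBCCBCACBCBCACBCCBCACBCBCACBCCBCACB
k=5  CBCACBCCBCACBCBCACBCCBCACBCACBCCBCACBCBCACBCCBCACBCACBCCBCACBCBCACBCCBCA
k=6  CBCACBCCBCACBCBCACBCCBCACBCACBCCBCACBCBCACBCCBCACBCCBCACBC…CCBCACBCBCACBCCBCACBCCBCACBCBCACBCCBCACBCACBCCBCACBCBCACBC  (len 132)
k=7  CBCACBCCBCACBCBCACBCCBCACBCACBCCBCACBCBCACBCCBCACBCCBCACBC…ACBCACBCCBCACBCBCACBCCBCACBCCBCACBCBCACBCCBCACBCACBCCBCACB  (len 243)
k=8  CBCACBCCBCACBCBCACBCCBCACBCACBCCBCACBCBCACBCCBCACBCCBCACBC…ACBCBCACBCCBCACBCACBCCBCACBCBCACBCCBCACBCCBCACBCBCACBCCBCA  (len 447)
k=9  CBCACBCCBCACBCBCACBCCBCACBCACBCCBCACBCBCACBCCBCACBCCBCACBC…ACBCACBCCBCACBCBCACBCCBCACBCBCACBCCBCACBCACBCCBCACBCBCACBC  (len 822)
k=10  CBCACBCCBCACBCBCACBCCBCACBCACBCCBCACBCBCACBCCBCACBCCBCACBC…ACBCACBCCBCACBCBCACBCCBCACBCCBCACBCBCACBCCBCACBCACBCCBCACB  (len 1512)
k=11  CBCACBCCBCACBCBCACBCCBCACBCACBCCBCACBCBCACBCCBCACBCCBCACBC…ACBCBCACBCCBCACBCACBCCBCACBCBCACBCCBCACBCCBCACBCBCACBCCBCA  (len 2781)

822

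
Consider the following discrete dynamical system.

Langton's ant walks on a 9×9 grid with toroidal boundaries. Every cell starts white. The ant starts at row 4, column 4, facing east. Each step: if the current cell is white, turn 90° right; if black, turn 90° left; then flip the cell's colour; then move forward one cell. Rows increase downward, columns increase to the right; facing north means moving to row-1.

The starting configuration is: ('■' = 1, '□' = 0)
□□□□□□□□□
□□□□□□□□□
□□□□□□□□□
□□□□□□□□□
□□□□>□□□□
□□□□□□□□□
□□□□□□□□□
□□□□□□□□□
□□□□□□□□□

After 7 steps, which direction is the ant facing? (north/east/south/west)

south

0) □□□□□□□□□
□□□□□□□□□
□□□□□□□□□
□□□□□□□□□
□□□□>□□□□
□□□□□□□□□
□□□□□□□□□
□□□□□□□□□
□□□□□□□□□
1) □□□□□□□□□
□□□□□□□□□
□□□□□□□□□
□□□□□□□□□
□□□□■□□□□
□□□□v□□□□
□□□□□□□□□
□□□□□□□□□
□□□□□□□□□
2) □□□□□□□□□
□□□□□□□□□
□□□□□□□□□
□□□□□□□□□
□□□□■□□□□
□□□<■□□□□
□□□□□□□□□
□□□□□□□□□
□□□□□□□□□
3) □□□□□□□□□
□□□□□□□□□
□□□□□□□□□
□□□□□□□□□
□□□^■□□□□
□□□■■□□□□
□□□□□□□□□
□□□□□□□□□
□□□□□□□□□
4) □□□□□□□□□
□□□□□□□□□
□□□□□□□□□
□□□□□□□□□
□□□■>□□□□
□□□■■□□□□
□□□□□□□□□
□□□□□□□□□
□□□□□□□□□
5) □□□□□□□□□
□□□□□□□□□
□□□□□□□□□
□□□□^□□□□
□□□■□□□□□
□□□■■□□□□
□□□□□□□□□
□□□□□□□□□
□□□□□□□□□
6) □□□□□□□□□
□□□□□□□□□
□□□□□□□□□
□□□□■>□□□
□□□■□□□□□
□□□■■□□□□
□□□□□□□□□
□□□□□□□□□
□□□□□□□□□
7) □□□□□□□□□
□□□□□□□□□
□□□□□□□□□
□□□□■■□□□
□□□■□v□□□
□□□■■□□□□
□□□□□□□□□
□□□□□□□□□
□□□□□□□□□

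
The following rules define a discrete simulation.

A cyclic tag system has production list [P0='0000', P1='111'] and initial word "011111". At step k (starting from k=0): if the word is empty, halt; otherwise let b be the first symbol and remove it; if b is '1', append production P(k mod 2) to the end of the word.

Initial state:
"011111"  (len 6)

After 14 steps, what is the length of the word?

[0] "011111"  (len 6)
[1] "11111"  (len 5)
[2] "1111111"  (len 7)
[3] "1111110000"  (len 10)
[4] "111110000111"  (len 12)
[5] "111100001110000"  (len 15)
[6] "11100001110000111"  (len 17)
[7] "11000011100001110000"  (len 20)
[8] "1000011100001110000111"  (len 22)
[9] "0000111000011100001110000"  (len 25)
[10] "000111000011100001110000"  (len 24)
[11] "00111000011100001110000"  (len 23)
[12] "0111000011100001110000"  (len 22)
[13] "111000011100001110000"  (len 21)
[14] "11000011100001110000111"  (len 23)

23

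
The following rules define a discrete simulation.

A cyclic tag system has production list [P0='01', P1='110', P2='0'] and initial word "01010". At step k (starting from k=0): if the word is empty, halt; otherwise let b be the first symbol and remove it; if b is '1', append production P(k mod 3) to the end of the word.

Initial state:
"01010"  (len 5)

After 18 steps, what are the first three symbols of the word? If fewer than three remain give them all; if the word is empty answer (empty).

110

step 0: "01010"  (len 5)
step 1: "1010"  (len 4)
step 2: "010110"  (len 6)
step 3: "10110"  (len 5)
step 4: "011001"  (len 6)
step 5: "11001"  (len 5)
step 6: "10010"  (len 5)
step 7: "001001"  (len 6)
step 8: "01001"  (len 5)
step 9: "1001"  (len 4)
step 10: "00101"  (len 5)
step 11: "0101"  (len 4)
step 12: "101"  (len 3)
step 13: "0101"  (len 4)
step 14: "101"  (len 3)
step 15: "010"  (len 3)
step 16: "10"  (len 2)
step 17: "0110"  (len 4)
step 18: "110"  (len 3)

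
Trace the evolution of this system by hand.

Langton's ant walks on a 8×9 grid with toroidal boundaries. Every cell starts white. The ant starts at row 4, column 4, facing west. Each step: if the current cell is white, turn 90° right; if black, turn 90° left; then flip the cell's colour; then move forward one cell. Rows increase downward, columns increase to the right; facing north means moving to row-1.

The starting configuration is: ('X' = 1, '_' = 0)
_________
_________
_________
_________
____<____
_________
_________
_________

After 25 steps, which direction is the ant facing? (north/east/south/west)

north

t=0: _________
_________
_________
_________
____<____
_________
_________
_________
t=1: _________
_________
_________
____^____
____X____
_________
_________
_________
t=2: _________
_________
_________
____X>___
____X____
_________
_________
_________
t=3: _________
_________
_________
____XX___
____Xv___
_________
_________
_________
t=4: _________
_________
_________
____XX___
____<X___
_________
_________
_________
t=5: _________
_________
_________
____XX___
_____X___
____v____
_________
_________
t=6: _________
_________
_________
____XX___
_____X___
___<X____
_________
_________
t=7: _________
_________
_________
____XX___
___^_X___
___XX____
_________
_________
t=8: _________
_________
_________
____XX___
___X>X___
___XX____
_________
_________
t=9: _________
_________
_________
____XX___
___XXX___
___Xv____
_________
_________
t=10: _________
_________
_________
____XX___
___XXX___
___X_>___
_________
_________
t=11: _________
_________
_________
____XX___
___XXX___
___X_X___
_____v___
_________
t=12: _________
_________
_________
____XX___
___XXX___
___X_X___
____<X___
_________
t=13: _________
_________
_________
____XX___
___XXX___
___X^X___
____XX___
_________
t=14: _________
_________
_________
____XX___
___XXX___
___XX>___
____XX___
_________
t=15: _________
_________
_________
____XX___
___XX^___
___XX____
____XX___
_________
t=16: _________
_________
_________
____XX___
___X<____
___XX____
____XX___
_________
t=17: _________
_________
_________
____XX___
___X_____
___Xv____
____XX___
_________
t=18: _________
_________
_________
____XX___
___X_____
___X_>___
____XX___
_________
t=19: _________
_________
_________
____XX___
___X_____
___X_X___
____Xv___
_________
t=20: _________
_________
_________
____XX___
___X_____
___X_X___
____X_>__
_________
t=21: _________
_________
_________
____XX___
___X_____
___X_X___
____X_X__
______v__
t=22: _________
_________
_________
____XX___
___X_____
___X_X___
____X_X__
_____<X__
t=23: _________
_________
_________
____XX___
___X_____
___X_X___
____X^X__
_____XX__
t=24: _________
_________
_________
____XX___
___X_____
___X_X___
____XX>__
_____XX__
t=25: _________
_________
_________
____XX___
___X_____
___X_X^__
____XX___
_____XX__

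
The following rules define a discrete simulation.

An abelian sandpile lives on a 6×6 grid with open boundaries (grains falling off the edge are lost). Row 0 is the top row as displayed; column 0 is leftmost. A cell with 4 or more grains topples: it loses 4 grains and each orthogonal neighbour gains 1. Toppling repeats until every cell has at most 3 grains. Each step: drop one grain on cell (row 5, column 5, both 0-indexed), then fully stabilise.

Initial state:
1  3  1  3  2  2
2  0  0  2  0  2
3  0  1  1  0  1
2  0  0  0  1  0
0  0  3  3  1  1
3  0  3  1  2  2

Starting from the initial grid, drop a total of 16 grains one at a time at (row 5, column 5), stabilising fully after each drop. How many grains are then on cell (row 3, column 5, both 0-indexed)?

k=0  1  3  1  3  2  2
2  0  0  2  0  2
3  0  1  1  0  1
2  0  0  0  1  0
0  0  3  3  1  1
3  0  3  1  2  2
k=1  1  3  1  3  2  2
2  0  0  2  0  2
3  0  1  1  0  1
2  0  0  0  1  0
0  0  3  3  1  1
3  0  3  1  2  3
k=2  1  3  1  3  2  2
2  0  0  2  0  2
3  0  1  1  0  1
2  0  0  0  1  0
0  0  3  3  1  2
3  0  3  1  3  0
k=3  1  3  1  3  2  2
2  0  0  2  0  2
3  0  1  1  0  1
2  0  0  0  1  0
0  0  3  3  1  2
3  0  3  1  3  1
k=4  1  3  1  3  2  2
2  0  0  2  0  2
3  0  1  1  0  1
2  0  0  0  1  0
0  0  3  3  1  2
3  0  3  1  3  2
k=5  1  3  1  3  2  2
2  0  0  2  0  2
3  0  1  1  0  1
2  0  0  0  1  0
0  0  3  3  1  2
3  0  3  1  3  3
k=6  1  3  1  3  2  2
2  0  0  2  0  2
3  0  1  1  0  1
2  0  0  0  1  0
0  0  3  3  2  3
3  0  3  2  0  1
k=7  1  3  1  3  2  2
2  0  0  2  0  2
3  0  1  1  0  1
2  0  0  0  1  0
0  0  3  3  2  3
3  0  3  2  0  2
k=8  1  3  1  3  2  2
2  0  0  2  0  2
3  0  1  1  0  1
2  0  0  0  1  0
0  0  3  3  2  3
3  0  3  2  0  3
k=9  1  3  1  3  2  2
2  0  0  2  0  2
3  0  1  1  0  1
2  0  0  0  1  1
0  0  3  3  3  0
3  0  3  2  1  1
k=10  1  3  1  3  2  2
2  0  0  2  0  2
3  0  1  1  0  1
2  0  0  0  1  1
0  0  3  3  3  0
3  0  3  2  1  2
k=11  1  3  1  3  2  2
2  0  0  2  0  2
3  0  1  1  0  1
2  0  0  0  1  1
0  0  3  3  3  0
3  0  3  2  1  3
k=12  1  3  1  3  2  2
2  0  0  2  0  2
3  0  1  1  0  1
2  0  0  0  1  1
0  0  3  3  3  1
3  0  3  2  2  0
k=13  1  3  1  3  2  2
2  0  0  2  0  2
3  0  1  1  0  1
2  0  0  0  1  1
0  0  3  3  3  1
3  0  3  2  2  1
k=14  1  3  1  3  2  2
2  0  0  2  0  2
3  0  1  1  0  1
2  0  0  0  1  1
0  0  3  3  3  1
3  0  3  2  2  2
k=15  1  3  1  3  2  2
2  0  0  2  0  2
3  0  1  1  0  1
2  0  0  0  1  1
0  0  3  3  3  1
3  0  3  2  2  3
k=16  1  3  1  3  2  2
2  0  0  2  0  2
3  0  1  1  0  1
2  0  0  0  1  1
0  0  3  3  3  2
3  0  3  2  3  0

1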